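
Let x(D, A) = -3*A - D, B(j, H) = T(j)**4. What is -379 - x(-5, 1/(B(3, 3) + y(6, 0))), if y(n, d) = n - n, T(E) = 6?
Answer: -165887/432 ≈ -384.00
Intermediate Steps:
y(n, d) = 0
B(j, H) = 1296 (B(j, H) = 6**4 = 1296)
x(D, A) = -D - 3*A
-379 - x(-5, 1/(B(3, 3) + y(6, 0))) = -379 - (-1*(-5) - 3/(1296 + 0)) = -379 - (5 - 3/1296) = -379 - (5 - 3*1/1296) = -379 - (5 - 1/432) = -379 - 1*2159/432 = -379 - 2159/432 = -165887/432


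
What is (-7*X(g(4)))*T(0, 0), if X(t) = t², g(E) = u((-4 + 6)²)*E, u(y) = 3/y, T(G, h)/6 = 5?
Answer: -1890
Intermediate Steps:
T(G, h) = 30 (T(G, h) = 6*5 = 30)
g(E) = 3*E/4 (g(E) = (3/((-4 + 6)²))*E = (3/(2²))*E = (3/4)*E = (3*(¼))*E = 3*E/4)
(-7*X(g(4)))*T(0, 0) = -7*((¾)*4)²*30 = -7*3²*30 = -7*9*30 = -63*30 = -1890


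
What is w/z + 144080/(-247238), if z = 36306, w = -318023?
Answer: -41929169477/4488111414 ≈ -9.3423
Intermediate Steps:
w/z + 144080/(-247238) = -318023/36306 + 144080/(-247238) = -318023*1/36306 + 144080*(-1/247238) = -318023/36306 - 72040/123619 = -41929169477/4488111414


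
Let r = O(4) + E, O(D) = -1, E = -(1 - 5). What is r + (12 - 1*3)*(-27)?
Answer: -240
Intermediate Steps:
E = 4 (E = -1*(-4) = 4)
r = 3 (r = -1 + 4 = 3)
r + (12 - 1*3)*(-27) = 3 + (12 - 1*3)*(-27) = 3 + (12 - 3)*(-27) = 3 + 9*(-27) = 3 - 243 = -240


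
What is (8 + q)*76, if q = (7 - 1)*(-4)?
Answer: -1216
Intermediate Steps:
q = -24 (q = 6*(-4) = -24)
(8 + q)*76 = (8 - 24)*76 = -16*76 = -1216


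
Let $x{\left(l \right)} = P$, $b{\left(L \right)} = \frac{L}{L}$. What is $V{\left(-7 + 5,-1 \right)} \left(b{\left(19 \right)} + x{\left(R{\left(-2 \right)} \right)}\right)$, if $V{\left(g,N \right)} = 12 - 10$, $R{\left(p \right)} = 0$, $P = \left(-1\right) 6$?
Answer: $-10$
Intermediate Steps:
$P = -6$
$b{\left(L \right)} = 1$
$x{\left(l \right)} = -6$
$V{\left(g,N \right)} = 2$
$V{\left(-7 + 5,-1 \right)} \left(b{\left(19 \right)} + x{\left(R{\left(-2 \right)} \right)}\right) = 2 \left(1 - 6\right) = 2 \left(-5\right) = -10$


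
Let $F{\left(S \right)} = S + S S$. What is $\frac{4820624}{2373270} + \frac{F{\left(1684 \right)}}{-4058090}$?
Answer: $\frac{641413874618}{481547162715} \approx 1.332$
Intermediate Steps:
$F{\left(S \right)} = S + S^{2}$
$\frac{4820624}{2373270} + \frac{F{\left(1684 \right)}}{-4058090} = \frac{4820624}{2373270} + \frac{1684 \left(1 + 1684\right)}{-4058090} = 4820624 \cdot \frac{1}{2373270} + 1684 \cdot 1685 \left(- \frac{1}{4058090}\right) = \frac{2410312}{1186635} + 2837540 \left(- \frac{1}{4058090}\right) = \frac{2410312}{1186635} - \frac{283754}{405809} = \frac{641413874618}{481547162715}$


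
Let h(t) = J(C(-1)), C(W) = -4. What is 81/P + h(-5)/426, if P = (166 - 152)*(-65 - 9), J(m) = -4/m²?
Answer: -34765/441336 ≈ -0.078772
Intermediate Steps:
J(m) = -4/m²
h(t) = -¼ (h(t) = -4/(-4)² = -4*1/16 = -¼)
P = -1036 (P = 14*(-74) = -1036)
81/P + h(-5)/426 = 81/(-1036) - ¼/426 = 81*(-1/1036) - ¼*1/426 = -81/1036 - 1/1704 = -34765/441336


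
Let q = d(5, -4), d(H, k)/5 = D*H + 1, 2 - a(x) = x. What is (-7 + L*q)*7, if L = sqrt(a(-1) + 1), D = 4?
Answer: 1421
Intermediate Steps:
a(x) = 2 - x
d(H, k) = 5 + 20*H (d(H, k) = 5*(4*H + 1) = 5*(1 + 4*H) = 5 + 20*H)
q = 105 (q = 5 + 20*5 = 5 + 100 = 105)
L = 2 (L = sqrt((2 - 1*(-1)) + 1) = sqrt((2 + 1) + 1) = sqrt(3 + 1) = sqrt(4) = 2)
(-7 + L*q)*7 = (-7 + 2*105)*7 = (-7 + 210)*7 = 203*7 = 1421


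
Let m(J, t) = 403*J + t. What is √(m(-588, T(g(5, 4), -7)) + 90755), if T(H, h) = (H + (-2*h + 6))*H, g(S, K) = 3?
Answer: 2*I*√36535 ≈ 382.28*I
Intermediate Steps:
T(H, h) = H*(6 + H - 2*h) (T(H, h) = (H + (6 - 2*h))*H = (6 + H - 2*h)*H = H*(6 + H - 2*h))
m(J, t) = t + 403*J
√(m(-588, T(g(5, 4), -7)) + 90755) = √((3*(6 + 3 - 2*(-7)) + 403*(-588)) + 90755) = √((3*(6 + 3 + 14) - 236964) + 90755) = √((3*23 - 236964) + 90755) = √((69 - 236964) + 90755) = √(-236895 + 90755) = √(-146140) = 2*I*√36535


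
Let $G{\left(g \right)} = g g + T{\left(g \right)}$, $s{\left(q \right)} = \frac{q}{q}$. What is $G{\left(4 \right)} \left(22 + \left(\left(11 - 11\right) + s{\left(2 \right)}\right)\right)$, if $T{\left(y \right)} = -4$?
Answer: $276$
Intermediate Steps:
$s{\left(q \right)} = 1$
$G{\left(g \right)} = -4 + g^{2}$ ($G{\left(g \right)} = g g - 4 = g^{2} - 4 = -4 + g^{2}$)
$G{\left(4 \right)} \left(22 + \left(\left(11 - 11\right) + s{\left(2 \right)}\right)\right) = \left(-4 + 4^{2}\right) \left(22 + \left(\left(11 - 11\right) + 1\right)\right) = \left(-4 + 16\right) \left(22 + \left(0 + 1\right)\right) = 12 \left(22 + 1\right) = 12 \cdot 23 = 276$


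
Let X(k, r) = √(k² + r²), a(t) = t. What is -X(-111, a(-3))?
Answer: -3*√1370 ≈ -111.04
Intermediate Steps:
-X(-111, a(-3)) = -√((-111)² + (-3)²) = -√(12321 + 9) = -√12330 = -3*√1370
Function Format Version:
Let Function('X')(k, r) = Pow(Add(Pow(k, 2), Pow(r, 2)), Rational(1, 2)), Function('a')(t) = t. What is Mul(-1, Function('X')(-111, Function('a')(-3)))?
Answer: Mul(-3, Pow(1370, Rational(1, 2))) ≈ -111.04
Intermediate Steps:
Mul(-1, Function('X')(-111, Function('a')(-3))) = Mul(-1, Pow(Add(Pow(-111, 2), Pow(-3, 2)), Rational(1, 2))) = Mul(-1, Pow(Add(12321, 9), Rational(1, 2))) = Mul(-1, Pow(12330, Rational(1, 2))) = Mul(-1, Mul(3, Pow(1370, Rational(1, 2)))) = Mul(-3, Pow(1370, Rational(1, 2)))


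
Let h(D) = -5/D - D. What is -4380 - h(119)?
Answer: -507054/119 ≈ -4261.0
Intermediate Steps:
h(D) = -D - 5/D
-4380 - h(119) = -4380 - (-1*119 - 5/119) = -4380 - (-119 - 5*1/119) = -4380 - (-119 - 5/119) = -4380 - 1*(-14166/119) = -4380 + 14166/119 = -507054/119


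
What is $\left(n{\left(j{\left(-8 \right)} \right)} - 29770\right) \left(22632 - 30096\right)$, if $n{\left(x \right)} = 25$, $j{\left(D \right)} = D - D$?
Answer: $222016680$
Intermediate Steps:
$j{\left(D \right)} = 0$
$\left(n{\left(j{\left(-8 \right)} \right)} - 29770\right) \left(22632 - 30096\right) = \left(25 - 29770\right) \left(22632 - 30096\right) = \left(-29745\right) \left(-7464\right) = 222016680$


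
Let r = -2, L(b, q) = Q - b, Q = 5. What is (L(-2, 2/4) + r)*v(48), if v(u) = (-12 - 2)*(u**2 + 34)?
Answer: -163660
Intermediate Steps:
v(u) = -476 - 14*u**2 (v(u) = -14*(34 + u**2) = -476 - 14*u**2)
L(b, q) = 5 - b
(L(-2, 2/4) + r)*v(48) = ((5 - 1*(-2)) - 2)*(-476 - 14*48**2) = ((5 + 2) - 2)*(-476 - 14*2304) = (7 - 2)*(-476 - 32256) = 5*(-32732) = -163660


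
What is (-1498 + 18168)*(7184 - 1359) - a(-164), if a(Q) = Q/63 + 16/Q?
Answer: 250816410226/2583 ≈ 9.7103e+7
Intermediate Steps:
a(Q) = 16/Q + Q/63 (a(Q) = Q*(1/63) + 16/Q = Q/63 + 16/Q = 16/Q + Q/63)
(-1498 + 18168)*(7184 - 1359) - a(-164) = (-1498 + 18168)*(7184 - 1359) - (16/(-164) + (1/63)*(-164)) = 16670*5825 - (16*(-1/164) - 164/63) = 97102750 - (-4/41 - 164/63) = 97102750 - 1*(-6976/2583) = 97102750 + 6976/2583 = 250816410226/2583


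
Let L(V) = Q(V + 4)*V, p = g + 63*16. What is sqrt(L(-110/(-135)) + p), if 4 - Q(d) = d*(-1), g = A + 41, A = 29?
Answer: 11*sqrt(6538)/27 ≈ 32.942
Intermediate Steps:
g = 70 (g = 29 + 41 = 70)
Q(d) = 4 + d (Q(d) = 4 - d*(-1) = 4 - (-1)*d = 4 + d)
p = 1078 (p = 70 + 63*16 = 70 + 1008 = 1078)
L(V) = V*(8 + V) (L(V) = (4 + (V + 4))*V = (4 + (4 + V))*V = (8 + V)*V = V*(8 + V))
sqrt(L(-110/(-135)) + p) = sqrt((-110/(-135))*(8 - 110/(-135)) + 1078) = sqrt((-110*(-1/135))*(8 - 110*(-1/135)) + 1078) = sqrt(22*(8 + 22/27)/27 + 1078) = sqrt((22/27)*(238/27) + 1078) = sqrt(5236/729 + 1078) = sqrt(791098/729) = 11*sqrt(6538)/27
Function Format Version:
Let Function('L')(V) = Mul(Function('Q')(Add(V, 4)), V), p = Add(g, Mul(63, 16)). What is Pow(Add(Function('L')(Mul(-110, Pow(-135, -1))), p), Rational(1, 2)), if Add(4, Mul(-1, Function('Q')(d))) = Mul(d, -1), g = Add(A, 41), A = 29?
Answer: Mul(Rational(11, 27), Pow(6538, Rational(1, 2))) ≈ 32.942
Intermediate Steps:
g = 70 (g = Add(29, 41) = 70)
Function('Q')(d) = Add(4, d) (Function('Q')(d) = Add(4, Mul(-1, Mul(d, -1))) = Add(4, Mul(-1, Mul(-1, d))) = Add(4, d))
p = 1078 (p = Add(70, Mul(63, 16)) = Add(70, 1008) = 1078)
Function('L')(V) = Mul(V, Add(8, V)) (Function('L')(V) = Mul(Add(4, Add(V, 4)), V) = Mul(Add(4, Add(4, V)), V) = Mul(Add(8, V), V) = Mul(V, Add(8, V)))
Pow(Add(Function('L')(Mul(-110, Pow(-135, -1))), p), Rational(1, 2)) = Pow(Add(Mul(Mul(-110, Pow(-135, -1)), Add(8, Mul(-110, Pow(-135, -1)))), 1078), Rational(1, 2)) = Pow(Add(Mul(Mul(-110, Rational(-1, 135)), Add(8, Mul(-110, Rational(-1, 135)))), 1078), Rational(1, 2)) = Pow(Add(Mul(Rational(22, 27), Add(8, Rational(22, 27))), 1078), Rational(1, 2)) = Pow(Add(Mul(Rational(22, 27), Rational(238, 27)), 1078), Rational(1, 2)) = Pow(Add(Rational(5236, 729), 1078), Rational(1, 2)) = Pow(Rational(791098, 729), Rational(1, 2)) = Mul(Rational(11, 27), Pow(6538, Rational(1, 2)))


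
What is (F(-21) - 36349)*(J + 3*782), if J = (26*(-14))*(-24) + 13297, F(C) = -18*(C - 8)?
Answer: -873426433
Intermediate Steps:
F(C) = 144 - 18*C (F(C) = -18*(-8 + C) = 144 - 18*C)
J = 22033 (J = -364*(-24) + 13297 = 8736 + 13297 = 22033)
(F(-21) - 36349)*(J + 3*782) = ((144 - 18*(-21)) - 36349)*(22033 + 3*782) = ((144 + 378) - 36349)*(22033 + 2346) = (522 - 36349)*24379 = -35827*24379 = -873426433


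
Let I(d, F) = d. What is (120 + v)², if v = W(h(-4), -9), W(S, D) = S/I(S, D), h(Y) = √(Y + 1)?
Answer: 14641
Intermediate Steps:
h(Y) = √(1 + Y)
W(S, D) = 1 (W(S, D) = S/S = 1)
v = 1
(120 + v)² = (120 + 1)² = 121² = 14641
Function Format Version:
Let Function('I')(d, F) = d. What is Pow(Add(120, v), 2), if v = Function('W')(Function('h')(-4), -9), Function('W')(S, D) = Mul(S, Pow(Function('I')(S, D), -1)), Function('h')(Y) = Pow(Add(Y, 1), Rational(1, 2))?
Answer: 14641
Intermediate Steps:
Function('h')(Y) = Pow(Add(1, Y), Rational(1, 2))
Function('W')(S, D) = 1 (Function('W')(S, D) = Mul(S, Pow(S, -1)) = 1)
v = 1
Pow(Add(120, v), 2) = Pow(Add(120, 1), 2) = Pow(121, 2) = 14641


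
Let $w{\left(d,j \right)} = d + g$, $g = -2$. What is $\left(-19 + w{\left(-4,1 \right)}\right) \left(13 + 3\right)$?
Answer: $-400$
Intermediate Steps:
$w{\left(d,j \right)} = -2 + d$ ($w{\left(d,j \right)} = d - 2 = -2 + d$)
$\left(-19 + w{\left(-4,1 \right)}\right) \left(13 + 3\right) = \left(-19 - 6\right) \left(13 + 3\right) = \left(-19 - 6\right) 16 = \left(-25\right) 16 = -400$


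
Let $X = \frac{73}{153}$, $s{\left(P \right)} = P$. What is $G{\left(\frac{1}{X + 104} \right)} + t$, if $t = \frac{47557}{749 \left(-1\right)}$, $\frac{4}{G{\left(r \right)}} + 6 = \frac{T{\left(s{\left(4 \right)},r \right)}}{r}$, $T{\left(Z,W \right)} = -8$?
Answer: $- \frac{3062852437}{48234851} \approx -63.499$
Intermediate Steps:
$X = \frac{73}{153}$ ($X = 73 \cdot \frac{1}{153} = \frac{73}{153} \approx 0.47712$)
$G{\left(r \right)} = \frac{4}{-6 - \frac{8}{r}}$
$t = - \frac{47557}{749}$ ($t = \frac{47557}{-749} = 47557 \left(- \frac{1}{749}\right) = - \frac{47557}{749} \approx -63.494$)
$G{\left(\frac{1}{X + 104} \right)} + t = - \frac{2}{\left(\frac{73}{153} + 104\right) \left(4 + \frac{3}{\frac{73}{153} + 104}\right)} - \frac{47557}{749} = - \frac{2}{\frac{15985}{153} \left(4 + \frac{3}{\frac{15985}{153}}\right)} - \frac{47557}{749} = \left(-2\right) \frac{153}{15985} \frac{1}{4 + 3 \cdot \frac{153}{15985}} - \frac{47557}{749} = \left(-2\right) \frac{153}{15985} \frac{1}{4 + \frac{459}{15985}} - \frac{47557}{749} = \left(-2\right) \frac{153}{15985} \frac{1}{\frac{64399}{15985}} - \frac{47557}{749} = \left(-2\right) \frac{153}{15985} \cdot \frac{15985}{64399} - \frac{47557}{749} = - \frac{306}{64399} - \frac{47557}{749} = - \frac{3062852437}{48234851}$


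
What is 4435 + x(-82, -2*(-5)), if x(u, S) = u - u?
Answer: 4435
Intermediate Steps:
x(u, S) = 0
4435 + x(-82, -2*(-5)) = 4435 + 0 = 4435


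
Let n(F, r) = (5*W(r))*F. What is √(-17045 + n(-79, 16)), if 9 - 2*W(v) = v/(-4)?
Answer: 5*I*√3138/2 ≈ 140.04*I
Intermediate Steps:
W(v) = 9/2 + v/8 (W(v) = 9/2 - v/(2*(-4)) = 9/2 - v*(-1)/(2*4) = 9/2 - (-1)*v/8 = 9/2 + v/8)
n(F, r) = F*(45/2 + 5*r/8) (n(F, r) = (5*(9/2 + r/8))*F = (45/2 + 5*r/8)*F = F*(45/2 + 5*r/8))
√(-17045 + n(-79, 16)) = √(-17045 + (5/8)*(-79)*(36 + 16)) = √(-17045 + (5/8)*(-79)*52) = √(-17045 - 5135/2) = √(-39225/2) = 5*I*√3138/2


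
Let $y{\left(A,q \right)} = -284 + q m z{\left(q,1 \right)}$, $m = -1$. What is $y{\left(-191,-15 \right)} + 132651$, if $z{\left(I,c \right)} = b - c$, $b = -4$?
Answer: $132292$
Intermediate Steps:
$z{\left(I,c \right)} = -4 - c$
$y{\left(A,q \right)} = -284 + 5 q$ ($y{\left(A,q \right)} = -284 + q \left(-1\right) \left(-4 - 1\right) = -284 + - q \left(-4 - 1\right) = -284 + - q \left(-5\right) = -284 + 5 q$)
$y{\left(-191,-15 \right)} + 132651 = \left(-284 + 5 \left(-15\right)\right) + 132651 = \left(-284 - 75\right) + 132651 = -359 + 132651 = 132292$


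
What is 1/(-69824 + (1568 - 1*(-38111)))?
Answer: -1/30145 ≈ -3.3173e-5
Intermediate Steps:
1/(-69824 + (1568 - 1*(-38111))) = 1/(-69824 + (1568 + 38111)) = 1/(-69824 + 39679) = 1/(-30145) = -1/30145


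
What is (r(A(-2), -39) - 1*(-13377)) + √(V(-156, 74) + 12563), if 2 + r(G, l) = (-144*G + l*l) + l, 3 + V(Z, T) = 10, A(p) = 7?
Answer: 13849 + √12570 ≈ 13961.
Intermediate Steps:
V(Z, T) = 7 (V(Z, T) = -3 + 10 = 7)
r(G, l) = -2 + l + l² - 144*G (r(G, l) = -2 + ((-144*G + l*l) + l) = -2 + ((-144*G + l²) + l) = -2 + ((l² - 144*G) + l) = -2 + (l + l² - 144*G) = -2 + l + l² - 144*G)
(r(A(-2), -39) - 1*(-13377)) + √(V(-156, 74) + 12563) = ((-2 - 39 + (-39)² - 144*7) - 1*(-13377)) + √(7 + 12563) = ((-2 - 39 + 1521 - 1008) + 13377) + √12570 = (472 + 13377) + √12570 = 13849 + √12570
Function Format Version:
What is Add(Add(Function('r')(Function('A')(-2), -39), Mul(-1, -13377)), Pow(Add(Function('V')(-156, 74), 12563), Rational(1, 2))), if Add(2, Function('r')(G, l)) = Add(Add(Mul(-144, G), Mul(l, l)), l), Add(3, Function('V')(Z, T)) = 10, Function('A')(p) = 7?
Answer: Add(13849, Pow(12570, Rational(1, 2))) ≈ 13961.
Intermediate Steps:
Function('V')(Z, T) = 7 (Function('V')(Z, T) = Add(-3, 10) = 7)
Function('r')(G, l) = Add(-2, l, Pow(l, 2), Mul(-144, G)) (Function('r')(G, l) = Add(-2, Add(Add(Mul(-144, G), Mul(l, l)), l)) = Add(-2, Add(Add(Mul(-144, G), Pow(l, 2)), l)) = Add(-2, Add(Add(Pow(l, 2), Mul(-144, G)), l)) = Add(-2, Add(l, Pow(l, 2), Mul(-144, G))) = Add(-2, l, Pow(l, 2), Mul(-144, G)))
Add(Add(Function('r')(Function('A')(-2), -39), Mul(-1, -13377)), Pow(Add(Function('V')(-156, 74), 12563), Rational(1, 2))) = Add(Add(Add(-2, -39, Pow(-39, 2), Mul(-144, 7)), Mul(-1, -13377)), Pow(Add(7, 12563), Rational(1, 2))) = Add(Add(Add(-2, -39, 1521, -1008), 13377), Pow(12570, Rational(1, 2))) = Add(Add(472, 13377), Pow(12570, Rational(1, 2))) = Add(13849, Pow(12570, Rational(1, 2)))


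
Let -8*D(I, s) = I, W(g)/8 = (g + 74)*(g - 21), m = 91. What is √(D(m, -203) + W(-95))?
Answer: √311626/4 ≈ 139.56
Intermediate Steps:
W(g) = 8*(-21 + g)*(74 + g) (W(g) = 8*((g + 74)*(g - 21)) = 8*((74 + g)*(-21 + g)) = 8*((-21 + g)*(74 + g)) = 8*(-21 + g)*(74 + g))
D(I, s) = -I/8
√(D(m, -203) + W(-95)) = √(-⅛*91 + (-12432 + 8*(-95)² + 424*(-95))) = √(-91/8 + (-12432 + 8*9025 - 40280)) = √(-91/8 + (-12432 + 72200 - 40280)) = √(-91/8 + 19488) = √(155813/8) = √311626/4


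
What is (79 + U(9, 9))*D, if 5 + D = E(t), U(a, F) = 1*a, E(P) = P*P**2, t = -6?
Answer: -19448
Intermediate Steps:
E(P) = P**3
U(a, F) = a
D = -221 (D = -5 + (-6)**3 = -5 - 216 = -221)
(79 + U(9, 9))*D = (79 + 9)*(-221) = 88*(-221) = -19448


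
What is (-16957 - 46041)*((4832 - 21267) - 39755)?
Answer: 3539857620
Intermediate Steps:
(-16957 - 46041)*((4832 - 21267) - 39755) = -62998*(-16435 - 39755) = -62998*(-56190) = 3539857620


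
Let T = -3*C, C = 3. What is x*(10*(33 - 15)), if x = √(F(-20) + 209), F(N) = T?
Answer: 1800*√2 ≈ 2545.6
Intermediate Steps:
T = -9 (T = -3*3 = -9)
F(N) = -9
x = 10*√2 (x = √(-9 + 209) = √200 = 10*√2 ≈ 14.142)
x*(10*(33 - 15)) = (10*√2)*(10*(33 - 15)) = (10*√2)*(10*18) = (10*√2)*180 = 1800*√2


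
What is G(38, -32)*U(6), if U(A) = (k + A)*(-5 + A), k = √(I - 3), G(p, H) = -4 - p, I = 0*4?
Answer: -252 - 42*I*√3 ≈ -252.0 - 72.746*I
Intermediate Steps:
I = 0
k = I*√3 (k = √(0 - 3) = √(-3) = I*√3 ≈ 1.732*I)
U(A) = (-5 + A)*(A + I*√3) (U(A) = (I*√3 + A)*(-5 + A) = (A + I*√3)*(-5 + A) = (-5 + A)*(A + I*√3))
G(38, -32)*U(6) = (-4 - 1*38)*(6² - 5*6 - 5*I*√3 + I*6*√3) = (-4 - 38)*(36 - 30 - 5*I*√3 + 6*I*√3) = -42*(6 + I*√3) = -252 - 42*I*√3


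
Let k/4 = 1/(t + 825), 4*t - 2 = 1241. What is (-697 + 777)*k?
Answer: 1280/4543 ≈ 0.28175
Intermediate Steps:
t = 1243/4 (t = ½ + (¼)*1241 = ½ + 1241/4 = 1243/4 ≈ 310.75)
k = 16/4543 (k = 4/(1243/4 + 825) = 4/(4543/4) = 4*(4/4543) = 16/4543 ≈ 0.0035219)
(-697 + 777)*k = (-697 + 777)*(16/4543) = 80*(16/4543) = 1280/4543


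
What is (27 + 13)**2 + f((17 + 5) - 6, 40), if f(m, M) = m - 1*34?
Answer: 1582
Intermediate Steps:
f(m, M) = -34 + m (f(m, M) = m - 34 = -34 + m)
(27 + 13)**2 + f((17 + 5) - 6, 40) = (27 + 13)**2 + (-34 + ((17 + 5) - 6)) = 40**2 + (-34 + (22 - 6)) = 1600 + (-34 + 16) = 1600 - 18 = 1582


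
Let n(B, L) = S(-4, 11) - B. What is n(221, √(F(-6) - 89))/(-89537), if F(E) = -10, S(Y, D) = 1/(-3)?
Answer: 664/268611 ≈ 0.0024720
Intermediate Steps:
S(Y, D) = -⅓
n(B, L) = -⅓ - B
n(221, √(F(-6) - 89))/(-89537) = (-⅓ - 1*221)/(-89537) = (-⅓ - 221)*(-1/89537) = -664/3*(-1/89537) = 664/268611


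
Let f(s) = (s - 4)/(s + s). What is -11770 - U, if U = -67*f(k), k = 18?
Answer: -211391/18 ≈ -11744.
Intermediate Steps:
f(s) = (-4 + s)/(2*s) (f(s) = (-4 + s)/((2*s)) = (-4 + s)*(1/(2*s)) = (-4 + s)/(2*s))
U = -469/18 (U = -67*(-4 + 18)/(2*18) = -67*14/(2*18) = -67*7/18 = -469/18 ≈ -26.056)
-11770 - U = -11770 - 1*(-469/18) = -11770 + 469/18 = -211391/18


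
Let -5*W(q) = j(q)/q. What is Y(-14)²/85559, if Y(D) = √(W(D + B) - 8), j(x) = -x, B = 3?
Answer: -39/427795 ≈ -9.1165e-5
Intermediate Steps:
W(q) = ⅕ (W(q) = -(-q)/(5*q) = -⅕*(-1) = ⅕)
Y(D) = I*√195/5 (Y(D) = √(⅕ - 8) = √(-39/5) = I*√195/5)
Y(-14)²/85559 = (I*√195/5)²/85559 = -39/5*1/85559 = -39/427795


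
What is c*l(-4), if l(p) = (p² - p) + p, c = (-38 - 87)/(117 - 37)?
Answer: -25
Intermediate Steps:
c = -25/16 (c = -125/80 = -125*1/80 = -25/16 ≈ -1.5625)
l(p) = p²
c*l(-4) = -25/16*(-4)² = -25/16*16 = -25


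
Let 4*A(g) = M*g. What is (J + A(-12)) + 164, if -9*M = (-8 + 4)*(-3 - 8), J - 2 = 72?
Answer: 758/3 ≈ 252.67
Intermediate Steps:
J = 74 (J = 2 + 72 = 74)
M = -44/9 (M = -(-8 + 4)*(-3 - 8)/9 = -(-4)*(-11)/9 = -⅑*44 = -44/9 ≈ -4.8889)
A(g) = -11*g/9 (A(g) = (-44*g/9)/4 = -11*g/9)
(J + A(-12)) + 164 = (74 - 11/9*(-12)) + 164 = (74 + 44/3) + 164 = 266/3 + 164 = 758/3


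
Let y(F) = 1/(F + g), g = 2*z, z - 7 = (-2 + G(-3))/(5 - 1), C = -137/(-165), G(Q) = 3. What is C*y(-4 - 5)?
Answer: 274/1815 ≈ 0.15096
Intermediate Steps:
C = 137/165 (C = -137*(-1/165) = 137/165 ≈ 0.83030)
z = 29/4 (z = 7 + (-2 + 3)/(5 - 1) = 7 + 1/4 = 7 + 1*(¼) = 7 + ¼ = 29/4 ≈ 7.2500)
g = 29/2 (g = 2*(29/4) = 29/2 ≈ 14.500)
y(F) = 1/(29/2 + F) (y(F) = 1/(F + 29/2) = 1/(29/2 + F))
C*y(-4 - 5) = 137*(2/(29 + 2*(-4 - 5)))/165 = 137*(2/(29 + 2*(-9)))/165 = 137*(2/(29 - 18))/165 = 137*(2/11)/165 = 137*(2*(1/11))/165 = (137/165)*(2/11) = 274/1815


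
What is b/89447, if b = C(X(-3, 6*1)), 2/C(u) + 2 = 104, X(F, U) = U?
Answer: 1/4561797 ≈ 2.1921e-7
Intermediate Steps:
C(u) = 1/51 (C(u) = 2/(-2 + 104) = 2/102 = 2*(1/102) = 1/51)
b = 1/51 ≈ 0.019608
b/89447 = (1/51)/89447 = (1/51)*(1/89447) = 1/4561797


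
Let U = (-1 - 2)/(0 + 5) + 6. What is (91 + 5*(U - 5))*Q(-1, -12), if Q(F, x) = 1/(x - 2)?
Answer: -93/14 ≈ -6.6429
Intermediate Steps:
Q(F, x) = 1/(-2 + x)
U = 27/5 (U = -3/5 + 6 = 27/5 ≈ 5.4000)
(91 + 5*(U - 5))*Q(-1, -12) = (91 + 5*(27/5 - 5))/(-2 - 12) = (91 + 5*(2/5))/(-14) = (91 + 2)*(-1/14) = 93*(-1/14) = -93/14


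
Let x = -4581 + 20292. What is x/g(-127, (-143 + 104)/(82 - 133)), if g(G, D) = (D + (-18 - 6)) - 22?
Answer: -267087/769 ≈ -347.32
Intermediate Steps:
x = 15711
g(G, D) = -46 + D (g(G, D) = (D - 24) - 22 = (-24 + D) - 22 = -46 + D)
x/g(-127, (-143 + 104)/(82 - 133)) = 15711/(-46 + (-143 + 104)/(82 - 133)) = 15711/(-46 - 39/(-51)) = 15711/(-46 - 39*(-1/51)) = 15711/(-46 + 13/17) = 15711/(-769/17) = 15711*(-17/769) = -267087/769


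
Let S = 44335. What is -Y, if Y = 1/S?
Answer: -1/44335 ≈ -2.2556e-5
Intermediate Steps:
Y = 1/44335 ≈ 2.2556e-5
-Y = -1*1/44335 = -1/44335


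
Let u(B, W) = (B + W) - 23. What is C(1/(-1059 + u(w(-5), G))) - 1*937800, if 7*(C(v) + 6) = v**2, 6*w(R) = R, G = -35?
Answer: -295302864467022/314886943 ≈ -9.3781e+5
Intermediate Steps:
w(R) = R/6
u(B, W) = -23 + B + W
C(v) = -6 + v**2/7
C(1/(-1059 + u(w(-5), G))) - 1*937800 = (-6 + (1/(-1059 + (-23 + (1/6)*(-5) - 35)))**2/7) - 1*937800 = (-6 + (1/(-1059 + (-23 - 5/6 - 35)))**2/7) - 937800 = (-6 + (1/(-1059 - 353/6))**2/7) - 937800 = (-6 + (1/(-6707/6))**2/7) - 937800 = (-6 + (-6/6707)**2/7) - 937800 = (-6 + (1/7)*(36/44983849)) - 937800 = (-6 + 36/314886943) - 937800 = -1889321622/314886943 - 937800 = -295302864467022/314886943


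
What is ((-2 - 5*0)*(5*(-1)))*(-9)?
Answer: -90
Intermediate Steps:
((-2 - 5*0)*(5*(-1)))*(-9) = ((-2 + 0)*(-5))*(-9) = -2*(-5)*(-9) = 10*(-9) = -90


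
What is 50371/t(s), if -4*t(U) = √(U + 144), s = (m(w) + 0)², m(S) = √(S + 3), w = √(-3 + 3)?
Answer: -201484*√3/21 ≈ -16618.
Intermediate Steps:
w = 0 (w = √0 = 0)
m(S) = √(3 + S)
s = 3 (s = (√(3 + 0) + 0)² = (√3 + 0)² = (√3)² = 3)
t(U) = -√(144 + U)/4 (t(U) = -√(U + 144)/4 = -√(144 + U)/4)
50371/t(s) = 50371/((-√(144 + 3)/4)) = 50371/((-7*√3/4)) = 50371*(-4*√3/21) = -201484*√3/21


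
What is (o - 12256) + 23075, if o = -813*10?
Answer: 2689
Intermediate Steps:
o = -8130
(o - 12256) + 23075 = (-8130 - 12256) + 23075 = -20386 + 23075 = 2689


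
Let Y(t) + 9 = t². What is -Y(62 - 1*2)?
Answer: -3591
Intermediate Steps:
Y(t) = -9 + t²
-Y(62 - 1*2) = -(-9 + (62 - 1*2)²) = -(-9 + (62 - 2)²) = -(-9 + 60²) = -(-9 + 3600) = -1*3591 = -3591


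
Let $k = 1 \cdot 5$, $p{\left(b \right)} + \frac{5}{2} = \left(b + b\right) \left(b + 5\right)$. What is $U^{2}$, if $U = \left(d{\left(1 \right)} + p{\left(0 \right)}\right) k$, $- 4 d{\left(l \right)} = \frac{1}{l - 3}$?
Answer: $\frac{9025}{64} \approx 141.02$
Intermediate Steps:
$p{\left(b \right)} = - \frac{5}{2} + 2 b \left(5 + b\right)$ ($p{\left(b \right)} = - \frac{5}{2} + \left(b + b\right) \left(b + 5\right) = - \frac{5}{2} + 2 b \left(5 + b\right)$)
$d{\left(l \right)} = - \frac{1}{4 \left(-3 + l\right)}$ ($d{\left(l \right)} = - \frac{1}{4 \left(l - 3\right)} = - \frac{1}{4 \left(-3 + l\right)}$)
$k = 5$
$U = - \frac{95}{8}$ ($U = \left(- \frac{1}{-12 + 4 \cdot 1} + \left(- \frac{5}{2} + 2 \cdot 0^{2} + 10 \cdot 0\right)\right) 5 = \left(- \frac{1}{-12 + 4} + \left(- \frac{5}{2} + 2 \cdot 0 + 0\right)\right) 5 = \left(- \frac{1}{-8} + \left(- \frac{5}{2} + 0 + 0\right)\right) 5 = \left(\left(-1\right) \left(- \frac{1}{8}\right) - \frac{5}{2}\right) 5 = \left(\frac{1}{8} - \frac{5}{2}\right) 5 = \left(- \frac{19}{8}\right) 5 = - \frac{95}{8} \approx -11.875$)
$U^{2} = \left(- \frac{95}{8}\right)^{2} = \frac{9025}{64}$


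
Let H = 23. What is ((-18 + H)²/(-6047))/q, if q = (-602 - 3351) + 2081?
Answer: 25/11319984 ≈ 2.2085e-6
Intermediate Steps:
q = -1872 (q = -3953 + 2081 = -1872)
((-18 + H)²/(-6047))/q = ((-18 + 23)²/(-6047))/(-1872) = (5²*(-1/6047))*(-1/1872) = (25*(-1/6047))*(-1/1872) = -25/6047*(-1/1872) = 25/11319984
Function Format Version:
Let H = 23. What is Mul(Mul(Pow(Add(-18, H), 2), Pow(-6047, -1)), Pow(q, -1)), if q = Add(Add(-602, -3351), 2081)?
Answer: Rational(25, 11319984) ≈ 2.2085e-6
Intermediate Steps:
q = -1872 (q = Add(-3953, 2081) = -1872)
Mul(Mul(Pow(Add(-18, H), 2), Pow(-6047, -1)), Pow(q, -1)) = Mul(Mul(Pow(Add(-18, 23), 2), Pow(-6047, -1)), Pow(-1872, -1)) = Mul(Mul(Pow(5, 2), Rational(-1, 6047)), Rational(-1, 1872)) = Mul(Mul(25, Rational(-1, 6047)), Rational(-1, 1872)) = Mul(Rational(-25, 6047), Rational(-1, 1872)) = Rational(25, 11319984)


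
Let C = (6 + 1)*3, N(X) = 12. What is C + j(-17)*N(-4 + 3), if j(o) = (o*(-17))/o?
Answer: -183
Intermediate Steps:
j(o) = -17 (j(o) = (-17*o)/o = -17)
C = 21 (C = 7*3 = 21)
C + j(-17)*N(-4 + 3) = 21 - 17*12 = 21 - 204 = -183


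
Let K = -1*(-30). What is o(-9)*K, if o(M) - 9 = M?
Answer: 0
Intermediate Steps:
K = 30
o(M) = 9 + M
o(-9)*K = (9 - 9)*30 = 0*30 = 0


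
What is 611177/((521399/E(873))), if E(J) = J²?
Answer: 465795715833/521399 ≈ 8.9336e+5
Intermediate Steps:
611177/((521399/E(873))) = 611177/((521399/(873²))) = 611177/((521399/762129)) = 611177/((521399*(1/762129))) = 611177/(521399/762129) = 611177*(762129/521399) = 465795715833/521399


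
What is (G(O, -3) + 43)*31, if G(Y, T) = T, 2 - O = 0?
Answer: 1240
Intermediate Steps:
O = 2 (O = 2 - 1*0 = 2 + 0 = 2)
(G(O, -3) + 43)*31 = (-3 + 43)*31 = 40*31 = 1240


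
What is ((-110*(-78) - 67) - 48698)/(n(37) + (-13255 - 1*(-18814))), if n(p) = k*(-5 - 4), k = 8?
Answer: -13395/1829 ≈ -7.3237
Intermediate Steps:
n(p) = -72 (n(p) = 8*(-5 - 4) = 8*(-9) = -72)
((-110*(-78) - 67) - 48698)/(n(37) + (-13255 - 1*(-18814))) = ((-110*(-78) - 67) - 48698)/(-72 + (-13255 - 1*(-18814))) = ((8580 - 67) - 48698)/(-72 + (-13255 + 18814)) = (8513 - 48698)/(-72 + 5559) = -40185/5487 = -40185*1/5487 = -13395/1829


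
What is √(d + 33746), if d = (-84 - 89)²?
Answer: 15*√283 ≈ 252.34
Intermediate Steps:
d = 29929 (d = (-173)² = 29929)
√(d + 33746) = √(29929 + 33746) = √63675 = 15*√283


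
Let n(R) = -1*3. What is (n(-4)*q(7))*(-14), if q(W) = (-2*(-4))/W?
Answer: 48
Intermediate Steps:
n(R) = -3
q(W) = 8/W
(n(-4)*q(7))*(-14) = -24/7*(-14) = 48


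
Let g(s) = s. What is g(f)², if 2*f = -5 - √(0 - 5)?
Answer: (5 + I*√5)²/4 ≈ 5.0 + 5.5902*I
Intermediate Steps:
f = -5/2 - I*√5/2 (f = (-5 - √(0 - 5))/2 = (-5 - √(-5))/2 = (-5 - I*√5)/2 = -5/2 - I*√5/2 ≈ -2.5 - 1.118*I)
g(f)² = (-5/2 - I*√5/2)²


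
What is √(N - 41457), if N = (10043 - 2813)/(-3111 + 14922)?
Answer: I*√642572726663/3937 ≈ 203.61*I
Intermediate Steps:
N = 2410/3937 (N = 7230/11811 = 7230*(1/11811) = 2410/3937 ≈ 0.61214)
√(N - 41457) = √(2410/3937 - 41457) = √(-163213799/3937) = I*√642572726663/3937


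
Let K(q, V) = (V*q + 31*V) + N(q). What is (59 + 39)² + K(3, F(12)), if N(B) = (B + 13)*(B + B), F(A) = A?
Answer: 10108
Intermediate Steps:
N(B) = 2*B*(13 + B) (N(B) = (13 + B)*(2*B) = 2*B*(13 + B))
K(q, V) = 31*V + V*q + 2*q*(13 + q) (K(q, V) = (V*q + 31*V) + 2*q*(13 + q) = (31*V + V*q) + 2*q*(13 + q) = 31*V + V*q + 2*q*(13 + q))
(59 + 39)² + K(3, F(12)) = (59 + 39)² + (31*12 + 12*3 + 2*3*(13 + 3)) = 98² + (372 + 36 + 2*3*16) = 9604 + (372 + 36 + 96) = 9604 + 504 = 10108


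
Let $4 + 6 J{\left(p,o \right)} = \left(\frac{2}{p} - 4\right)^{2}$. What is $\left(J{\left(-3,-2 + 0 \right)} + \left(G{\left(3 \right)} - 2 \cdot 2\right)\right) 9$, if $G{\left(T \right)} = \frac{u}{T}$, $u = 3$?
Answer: $- \frac{1}{3} \approx -0.33333$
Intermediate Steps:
$G{\left(T \right)} = \frac{3}{T}$
$J{\left(p,o \right)} = - \frac{2}{3} + \frac{\left(-4 + \frac{2}{p}\right)^{2}}{6}$ ($J{\left(p,o \right)} = - \frac{2}{3} + \frac{\left(\frac{2}{p} - 4\right)^{2}}{6} = - \frac{2}{3} + \frac{\left(-4 + \frac{2}{p}\right)^{2}}{6}$)
$\left(J{\left(-3,-2 + 0 \right)} + \left(G{\left(3 \right)} - 2 \cdot 2\right)\right) 9 = \left(\left(2 - \frac{8}{3 \left(-3\right)} + \frac{2}{3 \cdot 9}\right) + \left(\frac{3}{3} - 2 \cdot 2\right)\right) 9 = \left(\left(2 - - \frac{8}{9} + \frac{2}{3} \cdot \frac{1}{9}\right) + \left(3 \cdot \frac{1}{3} - 4\right)\right) 9 = \left(\left(2 + \frac{8}{9} + \frac{2}{27}\right) + \left(1 - 4\right)\right) 9 = \left(\frac{80}{27} - 3\right) 9 = \left(- \frac{1}{27}\right) 9 = - \frac{1}{3}$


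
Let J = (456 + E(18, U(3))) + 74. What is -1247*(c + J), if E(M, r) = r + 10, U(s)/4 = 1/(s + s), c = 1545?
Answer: -7802479/3 ≈ -2.6008e+6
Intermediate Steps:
U(s) = 2/s (U(s) = 4/(s + s) = 4/((2*s)) = 4*(1/(2*s)) = 2/s)
E(M, r) = 10 + r
J = 1622/3 (J = (456 + (10 + 2/3)) + 74 = (456 + 32/3) + 74 = 1400/3 + 74 = 1622/3 ≈ 540.67)
-1247*(c + J) = -1247*(1545 + 1622/3) = -1247*6257/3 = -7802479/3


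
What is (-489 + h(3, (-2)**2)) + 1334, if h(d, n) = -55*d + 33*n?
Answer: 812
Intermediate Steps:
(-489 + h(3, (-2)**2)) + 1334 = (-489 + (-55*3 + 33*(-2)**2)) + 1334 = (-489 + (-165 + 33*4)) + 1334 = (-489 + (-165 + 132)) + 1334 = (-489 - 33) + 1334 = -522 + 1334 = 812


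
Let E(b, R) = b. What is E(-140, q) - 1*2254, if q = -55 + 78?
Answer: -2394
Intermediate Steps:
q = 23
E(-140, q) - 1*2254 = -140 - 1*2254 = -140 - 2254 = -2394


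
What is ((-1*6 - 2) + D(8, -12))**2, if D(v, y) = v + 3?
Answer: 9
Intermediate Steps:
D(v, y) = 3 + v
((-1*6 - 2) + D(8, -12))**2 = ((-1*6 - 2) + (3 + 8))**2 = ((-6 - 2) + 11)**2 = (-8 + 11)**2 = 3**2 = 9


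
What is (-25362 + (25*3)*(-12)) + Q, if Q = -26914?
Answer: -53176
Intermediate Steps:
(-25362 + (25*3)*(-12)) + Q = (-25362 + (25*3)*(-12)) - 26914 = (-25362 + 75*(-12)) - 26914 = (-25362 - 900) - 26914 = -26262 - 26914 = -53176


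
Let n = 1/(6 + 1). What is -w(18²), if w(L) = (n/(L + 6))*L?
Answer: -54/385 ≈ -0.14026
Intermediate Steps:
n = ⅐ (n = 1/7 = ⅐ ≈ 0.14286)
w(L) = L/(7*(6 + L)) (w(L) = ((⅐)/(L + 6))*L = ((⅐)/(6 + L))*L = (1/(7*(6 + L)))*L = L/(7*(6 + L)))
-w(18²) = -18²/(7*(6 + 18²)) = -324/(7*(6 + 324)) = -324/(7*330) = -1*54/385 = -54/385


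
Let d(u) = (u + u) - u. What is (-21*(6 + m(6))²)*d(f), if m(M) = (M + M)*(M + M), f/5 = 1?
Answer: -2362500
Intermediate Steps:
f = 5 (f = 5*1 = 5)
m(M) = 4*M² (m(M) = (2*M)*(2*M) = 4*M²)
d(u) = u (d(u) = 2*u - u = u)
(-21*(6 + m(6))²)*d(f) = -21*(6 + 4*6²)²*5 = -21*(6 + 4*36)²*5 = -21*(6 + 144)²*5 = -21*150²*5 = -21*22500*5 = -472500*5 = -2362500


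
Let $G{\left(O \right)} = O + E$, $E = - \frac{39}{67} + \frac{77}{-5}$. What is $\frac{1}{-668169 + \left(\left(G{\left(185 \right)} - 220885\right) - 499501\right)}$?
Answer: $- \frac{335}{465109304} \approx -7.2026 \cdot 10^{-7}$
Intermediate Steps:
$E = - \frac{5354}{335}$ ($E = \left(-39\right) \frac{1}{67} + 77 \left(- \frac{1}{5}\right) = - \frac{39}{67} - \frac{77}{5} = - \frac{5354}{335} \approx -15.982$)
$G{\left(O \right)} = - \frac{5354}{335} + O$ ($G{\left(O \right)} = O - \frac{5354}{335} = - \frac{5354}{335} + O$)
$\frac{1}{-668169 + \left(\left(G{\left(185 \right)} - 220885\right) - 499501\right)} = \frac{1}{-668169 + \left(\left(\left(- \frac{5354}{335} + 185\right) - 220885\right) - 499501\right)} = \frac{1}{-668169 + \left(\left(\frac{56621}{335} - 220885\right) - 499501\right)} = \frac{1}{-668169 - \frac{241272689}{335}} = \frac{1}{- \frac{465109304}{335}} = - \frac{335}{465109304}$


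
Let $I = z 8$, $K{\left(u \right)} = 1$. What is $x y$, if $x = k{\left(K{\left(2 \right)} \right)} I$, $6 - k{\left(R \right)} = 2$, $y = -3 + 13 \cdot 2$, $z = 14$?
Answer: $10304$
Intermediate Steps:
$y = 23$ ($y = -3 + 26 = 23$)
$I = 112$ ($I = 14 \cdot 8 = 112$)
$k{\left(R \right)} = 4$ ($k{\left(R \right)} = 6 - 2 = 4$)
$x = 448$ ($x = 4 \cdot 112 = 448$)
$x y = 448 \cdot 23 = 10304$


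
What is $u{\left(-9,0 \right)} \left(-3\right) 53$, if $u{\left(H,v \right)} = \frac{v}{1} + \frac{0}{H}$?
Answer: $0$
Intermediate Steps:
$u{\left(H,v \right)} = v$ ($u{\left(H,v \right)} = v 1 + 0 = v + 0 = v$)
$u{\left(-9,0 \right)} \left(-3\right) 53 = 0 \left(-3\right) 53 = 0 \cdot 53 = 0$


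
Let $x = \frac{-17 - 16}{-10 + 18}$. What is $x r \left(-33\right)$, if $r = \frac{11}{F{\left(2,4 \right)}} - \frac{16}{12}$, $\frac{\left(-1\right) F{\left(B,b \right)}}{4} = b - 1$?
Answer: $- \frac{9801}{32} \approx -306.28$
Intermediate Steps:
$F{\left(B,b \right)} = 4 - 4 b$ ($F{\left(B,b \right)} = - 4 \left(b - 1\right) = - 4 \left(-1 + b\right) = 4 - 4 b$)
$x = - \frac{33}{8} \approx -4.125$
$r = - \frac{9}{4}$ ($r = \frac{11}{4 - 16} - \frac{16}{12} = \frac{11}{4 - 16} - \frac{4}{3} = \frac{11}{-12} - \frac{4}{3} = 11 \left(- \frac{1}{12}\right) - \frac{4}{3} = - \frac{11}{12} - \frac{4}{3} = - \frac{9}{4} \approx -2.25$)
$x r \left(-33\right) = \left(- \frac{33}{8}\right) \left(- \frac{9}{4}\right) \left(-33\right) = \frac{297}{32} \left(-33\right) = - \frac{9801}{32}$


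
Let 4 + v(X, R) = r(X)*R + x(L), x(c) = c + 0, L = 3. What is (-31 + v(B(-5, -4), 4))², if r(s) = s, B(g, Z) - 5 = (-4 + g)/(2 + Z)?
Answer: 36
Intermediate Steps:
x(c) = c
B(g, Z) = 5 + (-4 + g)/(2 + Z)
v(X, R) = -1 + R*X (v(X, R) = -4 + (X*R + 3) = -4 + (R*X + 3) = -4 + (3 + R*X) = -1 + R*X)
(-31 + v(B(-5, -4), 4))² = (-31 + (-1 + 4*((6 - 5 + 5*(-4))/(2 - 4))))² = (-31 + (-1 + 4*((6 - 5 - 20)/(-2))))² = (-31 + (-1 + 4*(-½*(-19))))² = (-31 + (-1 + 4*(19/2)))² = (-31 + (-1 + 38))² = (-31 + 37)² = 6² = 36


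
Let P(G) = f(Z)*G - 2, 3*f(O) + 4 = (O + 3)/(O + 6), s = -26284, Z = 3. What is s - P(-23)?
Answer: -236768/9 ≈ -26308.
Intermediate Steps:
f(O) = -4/3 + (3 + O)/(3*(6 + O)) (f(O) = -4/3 + ((O + 3)/(O + 6))/3 = -4/3 + ((3 + O)/(6 + O))/3 = -4/3 + (3 + O)/(3*(6 + O)))
P(G) = -2 - 10*G/9 (P(G) = ((-7 - 1*3)/(6 + 3))*G - 2 = ((-7 - 3)/9)*G - 2 = ((1/9)*(-10))*G - 2 = -10*G/9 - 2 = -2 - 10*G/9)
s - P(-23) = -26284 - (-2 - 10/9*(-23)) = -26284 - (-2 + 230/9) = -26284 - 1*212/9 = -26284 - 212/9 = -236768/9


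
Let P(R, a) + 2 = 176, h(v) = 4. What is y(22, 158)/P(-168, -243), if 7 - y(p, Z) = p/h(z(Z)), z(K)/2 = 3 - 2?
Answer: 1/116 ≈ 0.0086207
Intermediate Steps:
z(K) = 2 (z(K) = 2*(3 - 2) = 2*1 = 2)
P(R, a) = 174 (P(R, a) = -2 + 176 = 174)
y(p, Z) = 7 - p/4
y(22, 158)/P(-168, -243) = (7 - 1/4*22)/174 = (7 - 11/2)*(1/174) = (3/2)*(1/174) = 1/116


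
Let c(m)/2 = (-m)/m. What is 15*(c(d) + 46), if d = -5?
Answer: 660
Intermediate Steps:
c(m) = -2 (c(m) = 2*((-m)/m) = 2*(-1) = -2)
15*(c(d) + 46) = 15*(-2 + 46) = 15*44 = 660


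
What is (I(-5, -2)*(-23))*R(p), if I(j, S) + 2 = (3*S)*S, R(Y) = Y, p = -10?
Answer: 2300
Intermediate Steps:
I(j, S) = -2 + 3*S**2 (I(j, S) = -2 + (3*S)*S = -2 + 3*S**2)
(I(-5, -2)*(-23))*R(p) = ((-2 + 3*(-2)**2)*(-23))*(-10) = ((-2 + 3*4)*(-23))*(-10) = ((-2 + 12)*(-23))*(-10) = (10*(-23))*(-10) = -230*(-10) = 2300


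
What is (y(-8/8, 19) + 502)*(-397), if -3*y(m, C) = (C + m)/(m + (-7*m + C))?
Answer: -4979968/25 ≈ -1.9920e+5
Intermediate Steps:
y(m, C) = -(C + m)/(3*(C - 6*m)) (y(m, C) = -(C + m)/(3*(m + (-7*m + C))) = -(C + m)/(3*(m + (C - 7*m))) = -(C + m)/(3*(C - 6*m)))
(y(-8/8, 19) + 502)*(-397) = ((19 - 8/8)/(3*(-1*19 + 6*(-8/8))) + 502)*(-397) = ((19 - 8*⅛)/(3*(-19 + 6*(-8*⅛))) + 502)*(-397) = ((19 - 1)/(3*(-19 + 6*(-1))) + 502)*(-397) = ((⅓)*18/(-19 - 6) + 502)*(-397) = ((⅓)*18/(-25) + 502)*(-397) = ((⅓)*(-1/25)*18 + 502)*(-397) = (-6/25 + 502)*(-397) = (12544/25)*(-397) = -4979968/25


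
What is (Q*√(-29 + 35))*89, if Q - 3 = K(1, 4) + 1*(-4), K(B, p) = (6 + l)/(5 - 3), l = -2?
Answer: 89*√6 ≈ 218.00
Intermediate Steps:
K(B, p) = 2 (K(B, p) = (6 - 2)/(5 - 3) = 4/2 = 4*(½) = 2)
Q = 1 (Q = 3 + (2 + 1*(-4)) = 3 + (2 - 4) = 3 - 2 = 1)
(Q*√(-29 + 35))*89 = (1*√(-29 + 35))*89 = (1*√6)*89 = √6*89 = 89*√6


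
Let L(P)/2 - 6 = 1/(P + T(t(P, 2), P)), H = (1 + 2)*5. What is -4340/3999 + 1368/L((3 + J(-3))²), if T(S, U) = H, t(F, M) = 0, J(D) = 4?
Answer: 5593204/49665 ≈ 112.62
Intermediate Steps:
H = 15 (H = 3*5 = 15)
T(S, U) = 15
L(P) = 12 + 2/(15 + P) (L(P) = 12 + 2/(P + 15) = 12 + 2/(15 + P))
-4340/3999 + 1368/L((3 + J(-3))²) = -4340/3999 + 1368/((2*(91 + 6*(3 + 4)²)/(15 + (3 + 4)²))) = -4340*1/3999 + 1368/((2*(91 + 6*7²)/(15 + 7²))) = -140/129 + 1368/((2*(91 + 6*49)/(15 + 49))) = -140/129 + 1368/((2*(91 + 294)/64)) = -140/129 + 1368/((2*(1/64)*385)) = -140/129 + 1368/(385/32) = -140/129 + 1368*(32/385) = -140/129 + 43776/385 = 5593204/49665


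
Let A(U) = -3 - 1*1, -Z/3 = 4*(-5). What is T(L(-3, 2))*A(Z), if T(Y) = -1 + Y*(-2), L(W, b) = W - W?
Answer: 4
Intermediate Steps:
L(W, b) = 0
T(Y) = -1 - 2*Y
Z = 60 (Z = -12*(-5) = -3*(-20) = 60)
A(U) = -4 (A(U) = -3 - 1 = -4)
T(L(-3, 2))*A(Z) = (-1 - 2*0)*(-4) = (-1 + 0)*(-4) = -1*(-4) = 4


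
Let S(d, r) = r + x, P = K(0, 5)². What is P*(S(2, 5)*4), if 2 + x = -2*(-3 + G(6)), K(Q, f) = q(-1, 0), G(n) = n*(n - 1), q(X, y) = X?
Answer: -204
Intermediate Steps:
G(n) = n*(-1 + n)
K(Q, f) = -1
x = -56 (x = -2 - 2*(-3 + 6*(-1 + 6)) = -2 - 2*(-3 + 6*5) = -2 - 2*(-3 + 30) = -2 - 2*27 = -2 - 54 = -56)
P = 1 (P = (-1)² = 1)
S(d, r) = -56 + r (S(d, r) = r - 56 = -56 + r)
P*(S(2, 5)*4) = 1*((-56 + 5)*4) = 1*(-51*4) = 1*(-204) = -204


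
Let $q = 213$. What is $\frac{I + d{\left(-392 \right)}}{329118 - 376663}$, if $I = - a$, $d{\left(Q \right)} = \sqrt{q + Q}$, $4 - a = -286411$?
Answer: $\frac{57283}{9509} - \frac{i \sqrt{179}}{47545} \approx 6.0241 - 0.0002814 i$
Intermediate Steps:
$a = 286415$ ($a = 4 - -286411 = 4 + 286411 = 286415$)
$d{\left(Q \right)} = \sqrt{213 + Q}$
$I = -286415$ ($I = \left(-1\right) 286415 = -286415$)
$\frac{I + d{\left(-392 \right)}}{329118 - 376663} = \frac{-286415 + \sqrt{213 - 392}}{329118 - 376663} = \frac{-286415 + \sqrt{-179}}{-47545} = \left(-286415 + i \sqrt{179}\right) \left(- \frac{1}{47545}\right) = \frac{57283}{9509} - \frac{i \sqrt{179}}{47545}$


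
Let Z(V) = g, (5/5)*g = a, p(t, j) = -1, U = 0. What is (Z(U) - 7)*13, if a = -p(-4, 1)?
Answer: -78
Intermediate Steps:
a = 1 (a = -1*(-1) = 1)
g = 1
Z(V) = 1
(Z(U) - 7)*13 = (1 - 7)*13 = -6*13 = -78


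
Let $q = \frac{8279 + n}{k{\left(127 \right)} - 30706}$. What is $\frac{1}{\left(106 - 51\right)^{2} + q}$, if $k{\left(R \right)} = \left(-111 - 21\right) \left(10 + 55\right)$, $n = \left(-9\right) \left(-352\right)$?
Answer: $\frac{39286}{118828703} \approx 0.00033061$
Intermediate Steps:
$n = 3168$
$k{\left(R \right)} = -8580$ ($k{\left(R \right)} = \left(-132\right) 65 = -8580$)
$q = - \frac{11447}{39286}$ ($q = \frac{8279 + 3168}{-8580 - 30706} = \frac{11447}{-39286} = 11447 \left(- \frac{1}{39286}\right) = - \frac{11447}{39286} \approx -0.29138$)
$\frac{1}{\left(106 - 51\right)^{2} + q} = \frac{1}{\left(106 - 51\right)^{2} - \frac{11447}{39286}} = \frac{1}{55^{2} - \frac{11447}{39286}} = \frac{1}{3025 - \frac{11447}{39286}} = \frac{1}{\frac{118828703}{39286}} = \frac{39286}{118828703}$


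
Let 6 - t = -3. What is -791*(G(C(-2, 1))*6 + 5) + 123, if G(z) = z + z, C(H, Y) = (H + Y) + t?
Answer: -79768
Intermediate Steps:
t = 9 (t = 6 - 1*(-3) = 6 + 3 = 9)
C(H, Y) = 9 + H + Y (C(H, Y) = (H + Y) + 9 = 9 + H + Y)
G(z) = 2*z
-791*(G(C(-2, 1))*6 + 5) + 123 = -791*((2*(9 - 2 + 1))*6 + 5) + 123 = -791*((2*8)*6 + 5) + 123 = -791*(16*6 + 5) + 123 = -791*(96 + 5) + 123 = -791*101 + 123 = -113*707 + 123 = -79891 + 123 = -79768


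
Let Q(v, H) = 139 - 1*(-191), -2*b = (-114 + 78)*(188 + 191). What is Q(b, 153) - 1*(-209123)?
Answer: 209453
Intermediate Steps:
b = 6822 (b = -(-114 + 78)*(188 + 191)/2 = -(-18)*379 = -1/2*(-13644) = 6822)
Q(v, H) = 330 (Q(v, H) = 139 + 191 = 330)
Q(b, 153) - 1*(-209123) = 330 - 1*(-209123) = 330 + 209123 = 209453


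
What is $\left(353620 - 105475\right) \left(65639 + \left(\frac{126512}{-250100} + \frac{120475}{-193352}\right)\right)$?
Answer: $\frac{39381511435648333701}{2417866760} \approx 1.6288 \cdot 10^{10}$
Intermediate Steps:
$\left(353620 - 105475\right) \left(65639 + \left(\frac{126512}{-250100} + \frac{120475}{-193352}\right)\right) = 248145 \left(65639 + \left(126512 \left(- \frac{1}{250100}\right) + 120475 \left(- \frac{1}{193352}\right)\right)\right) = 248145 \left(65639 - \frac{13648036431}{12089333800}\right) = 248145 \cdot \frac{793518133261769}{12089333800} = \frac{39381511435648333701}{2417866760}$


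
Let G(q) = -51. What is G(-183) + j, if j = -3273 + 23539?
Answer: 20215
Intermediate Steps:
j = 20266
G(-183) + j = -51 + 20266 = 20215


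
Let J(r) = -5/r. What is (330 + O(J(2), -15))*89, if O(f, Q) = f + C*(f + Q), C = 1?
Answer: 27590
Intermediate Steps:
O(f, Q) = Q + 2*f (O(f, Q) = f + 1*(f + Q) = f + 1*(Q + f) = f + (Q + f) = Q + 2*f)
(330 + O(J(2), -15))*89 = (330 + (-15 + 2*(-5/2)))*89 = (330 + (-15 - 5))*89 = (330 - 20)*89 = 310*89 = 27590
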